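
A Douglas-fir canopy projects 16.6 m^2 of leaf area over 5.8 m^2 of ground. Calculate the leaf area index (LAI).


Formula: LAI = total leaf area / ground area  (dimensionless)
LAI = 16.6 m^2 / 5.8 m^2
LAI = 2.86

2.86


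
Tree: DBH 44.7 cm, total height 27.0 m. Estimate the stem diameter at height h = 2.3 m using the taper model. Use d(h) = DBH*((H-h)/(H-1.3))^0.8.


Taper: d(h) = DBH * ((H - h) / (H - 1.3))^0.8
Numerator = H - h = 27.0 - 2.3 = 24.7 m
Denominator = H - 1.3 = 27.0 - 1.3 = 25.7 m
Ratio = 24.7 / 25.7 = 0.96109
d = 44.7 * 0.96109^0.8 = 43.3 cm

43.3


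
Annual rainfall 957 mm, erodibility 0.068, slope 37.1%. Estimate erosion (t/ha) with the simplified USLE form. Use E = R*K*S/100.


Formula: E = R * K * S / 100  (simplified USLE)
R * K = 957 * 0.068 = 65.076
E = 65.076 * 37.1 / 100 = 24.14 t/ha

24.14


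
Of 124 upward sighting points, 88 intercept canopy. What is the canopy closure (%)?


Formula: Canopy closure = covered points / total points * 100
Closure = 88 / 124 * 100
Closure = 0.7097 * 100 = 71.0%

71.0


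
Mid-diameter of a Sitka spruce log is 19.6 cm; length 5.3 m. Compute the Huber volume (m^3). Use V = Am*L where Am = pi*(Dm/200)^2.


Huber: V = Am * L,  Am = pi*(Dm/200)^2
Am = pi*(19.6/200)^2 = 0.030172 m^2
V = 0.030172*5.3 = 0.1599 m^3

0.1599


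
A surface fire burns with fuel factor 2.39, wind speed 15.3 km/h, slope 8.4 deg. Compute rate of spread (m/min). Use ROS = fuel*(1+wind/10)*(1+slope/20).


Formula: ROS = fuel * (1 + wind/10) * (1 + slope/20)
Wind factor = 1 + 15.3/10 = 2.53
Slope factor = 1 + 8.4/20 = 1.42
ROS = 2.39 * 2.53 * 1.42 = 8.59 m/min

8.59


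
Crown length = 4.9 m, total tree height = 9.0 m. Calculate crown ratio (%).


Formula: Crown Ratio = (Crown Length / Total Height) * 100
CR = (4.9 m / 9.0 m) * 100
CR = 0.5444 * 100 = 54.4%

54.4


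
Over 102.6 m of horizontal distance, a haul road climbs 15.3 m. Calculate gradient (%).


Formula: Gradient = rise / run * 100
Gradient = 15.3 / 102.6 * 100 = 14.9%

14.9


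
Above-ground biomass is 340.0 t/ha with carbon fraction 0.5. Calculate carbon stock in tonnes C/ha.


Formula: Carbon Stock = Biomass * Carbon Fraction
C = 340.0 t/ha * 0.5
C = 170.0 t C/ha

170.0


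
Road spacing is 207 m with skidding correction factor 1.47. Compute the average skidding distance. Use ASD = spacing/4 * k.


Formula: ASD = (spacing / 4) * correction
Uncorrected distance = spacing / 4 = 207 / 4 = 51.75 m
ASD = 51.75 * 1.47 = 76 m

76


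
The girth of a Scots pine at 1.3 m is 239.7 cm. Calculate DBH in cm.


Formula: DBH = C / pi
DBH = 239.7 / pi
pi = 3.14159...
DBH = 76.3 cm

76.3


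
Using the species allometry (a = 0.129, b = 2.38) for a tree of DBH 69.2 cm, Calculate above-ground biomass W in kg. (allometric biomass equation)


Formula: W = a * DBH^b  (allometric power law)
DBH^b = 69.2^2.38 = 23958.1073
W = 0.129 * 23958.1073 = 3090.6 kg

3090.6


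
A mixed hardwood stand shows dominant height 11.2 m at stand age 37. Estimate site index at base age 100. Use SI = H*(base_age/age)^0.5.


Formula: SI = H_dom * (base_age / age)^0.5
Age ratio = 100 / 37 = 2.7027
sqrt(age_ratio) = 1.64399
SI = 11.2 * 1.64399 = 18.4 m

18.4


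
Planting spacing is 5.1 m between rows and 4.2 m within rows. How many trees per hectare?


Formula: TPH = 10000 m^2/ha / (spacing_x * spacing_y)
Area per tree = 5.1 m * 4.2 m = 21.42 m^2
TPH = 10000 / 21.42 = 467 trees/ha

467


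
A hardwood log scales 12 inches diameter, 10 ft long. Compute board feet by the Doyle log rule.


Doyle: BF = (D - 4)^2 * L / 16
Adjusted diameter = 12 - 4 = 8 in
(D-4)^2 = 8^2 = 64
BF = 64 * 10 / 16 = 40 BF

40


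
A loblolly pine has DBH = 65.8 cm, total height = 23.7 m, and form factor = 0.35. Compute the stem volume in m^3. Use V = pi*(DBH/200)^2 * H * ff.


Formula: V = pi * (DBH/200)^2 * H * ff
Radius = DBH/200 = 65.8/200 = 0.329 m
Radius^2 = 0.329^2 = 0.108241 m^2
V = pi * 0.108241 * 23.7 * 0.35
V = 2.821 m^3

2.821


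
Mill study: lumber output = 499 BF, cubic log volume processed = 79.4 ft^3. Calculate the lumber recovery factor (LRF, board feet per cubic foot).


Formula: LRF = Lumber Output (BF) / Log Input (ft^3)
LRF = 499 BF / 79.4 ft^3
LRF = 6.28 BF/ft^3

6.28


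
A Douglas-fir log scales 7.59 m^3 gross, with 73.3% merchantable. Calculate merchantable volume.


Formula: MV = V_total * (merchantable_pct / 100)
Merchantable fraction = 73.3% / 100 = 0.733
MV = 7.59 m^3 * 0.733 = 5.563 m^3

5.563


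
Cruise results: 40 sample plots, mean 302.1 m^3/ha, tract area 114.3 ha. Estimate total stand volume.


Formula: Total Volume = Mean Volume per ha * Total Area
Total Volume = 302.1 m^3/ha * 114.3 ha
Total Volume = 34530 m^3

34530


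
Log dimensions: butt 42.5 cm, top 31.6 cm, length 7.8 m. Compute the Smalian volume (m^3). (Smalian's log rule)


Smalian: V = (A1 + A2)/2 * L,  A = pi*(D/200)^2
A1 = pi*(42.5/200)^2 = 0.141863 m^2
A2 = pi*(31.6/200)^2 = 0.078427 m^2
V = (0.141863+0.078427)/2*7.8 = 0.8591 m^3

0.8591


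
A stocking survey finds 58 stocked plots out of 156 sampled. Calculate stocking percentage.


Formula: Stocking % = stocked plots / total plots * 100
Stocking = 58 / 156 * 100
Stocking = 0.3718 * 100 = 37.2%

37.2


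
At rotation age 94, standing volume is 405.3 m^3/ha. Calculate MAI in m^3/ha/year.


Formula: MAI = Total Volume / Stand Age
MAI = 405.3 m^3/ha / 94 years
MAI = 4.31 m^3/ha/year

4.31


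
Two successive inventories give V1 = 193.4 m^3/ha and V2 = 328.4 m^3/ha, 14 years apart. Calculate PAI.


Formula: PAI = (V_T2 - V_T1) / (T2 - T1)
Volume increment = 328.4 - 193.4 = 135.0 m^3/ha
PAI = 135.0 / 14 = 9.64 m^3/ha/year

9.64


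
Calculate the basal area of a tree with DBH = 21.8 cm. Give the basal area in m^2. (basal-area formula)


Formula: BA = pi * (DBH/2)^2 / 10000  (cm^2 to m^2)
Radius = DBH/2 = 21.8/2 = 10.9 cm
BA = pi * 10.9^2 / 10000
   = 373.2526 cm^2 / 10000
   = 0.0373 m^2

0.0373


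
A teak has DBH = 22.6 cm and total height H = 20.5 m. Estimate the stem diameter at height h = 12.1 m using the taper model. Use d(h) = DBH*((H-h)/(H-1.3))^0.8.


Taper: d(h) = DBH * ((H - h) / (H - 1.3))^0.8
Numerator = H - h = 20.5 - 12.1 = 8.4 m
Denominator = H - 1.3 = 20.5 - 1.3 = 19.2 m
Ratio = 8.4 / 19.2 = 0.4375
d = 22.6 * 0.4375^0.8 = 11.7 cm

11.7


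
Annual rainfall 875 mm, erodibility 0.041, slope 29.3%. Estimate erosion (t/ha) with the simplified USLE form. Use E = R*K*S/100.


Formula: E = R * K * S / 100  (simplified USLE)
R * K = 875 * 0.041 = 35.875
E = 35.875 * 29.3 / 100 = 10.51 t/ha

10.51


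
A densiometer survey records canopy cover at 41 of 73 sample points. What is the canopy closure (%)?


Formula: Canopy closure = covered points / total points * 100
Closure = 41 / 73 * 100
Closure = 0.5616 * 100 = 56.2%

56.2


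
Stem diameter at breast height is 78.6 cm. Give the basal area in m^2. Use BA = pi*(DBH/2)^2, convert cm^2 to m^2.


Formula: BA = pi * (DBH/2)^2 / 10000  (cm^2 to m^2)
Radius = DBH/2 = 78.6/2 = 39.3 cm
BA = pi * 39.3^2 / 10000
   = 4852.1584 cm^2 / 10000
   = 0.4852 m^2

0.4852


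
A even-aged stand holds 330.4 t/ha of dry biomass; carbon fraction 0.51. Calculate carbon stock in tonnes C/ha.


Formula: Carbon Stock = Biomass * Carbon Fraction
C = 330.4 t/ha * 0.51
C = 168.5 t C/ha

168.5


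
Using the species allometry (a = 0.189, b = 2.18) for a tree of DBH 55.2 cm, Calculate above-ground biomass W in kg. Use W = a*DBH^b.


Formula: W = a * DBH^b  (allometric power law)
DBH^b = 55.2^2.18 = 6272.3053
W = 0.189 * 6272.3053 = 1185.5 kg

1185.5


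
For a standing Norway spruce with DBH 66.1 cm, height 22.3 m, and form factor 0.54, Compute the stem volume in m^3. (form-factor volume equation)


Formula: V = pi * (DBH/200)^2 * H * ff
Radius = DBH/200 = 66.1/200 = 0.3305 m
Radius^2 = 0.3305^2 = 0.10923025 m^2
V = pi * 0.10923025 * 22.3 * 0.54
V = 4.132 m^3

4.132


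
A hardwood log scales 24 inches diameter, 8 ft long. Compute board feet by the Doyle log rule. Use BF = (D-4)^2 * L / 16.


Doyle: BF = (D - 4)^2 * L / 16
Adjusted diameter = 24 - 4 = 20 in
(D-4)^2 = 20^2 = 400
BF = 400 * 8 / 16 = 200 BF

200


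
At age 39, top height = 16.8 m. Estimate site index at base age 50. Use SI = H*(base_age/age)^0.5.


Formula: SI = H_dom * (base_age / age)^0.5
Age ratio = 50 / 39 = 1.28205
sqrt(age_ratio) = 1.13228
SI = 16.8 * 1.13228 = 19.0 m

19.0


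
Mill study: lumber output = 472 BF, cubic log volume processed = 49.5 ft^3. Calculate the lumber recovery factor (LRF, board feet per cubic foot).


Formula: LRF = Lumber Output (BF) / Log Input (ft^3)
LRF = 472 BF / 49.5 ft^3
LRF = 9.54 BF/ft^3

9.54


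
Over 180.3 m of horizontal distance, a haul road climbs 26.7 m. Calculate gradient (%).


Formula: Gradient = rise / run * 100
Gradient = 26.7 / 180.3 * 100 = 14.8%

14.8


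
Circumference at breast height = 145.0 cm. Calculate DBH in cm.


Formula: DBH = C / pi
DBH = 145.0 / pi
pi = 3.14159...
DBH = 46.2 cm

46.2


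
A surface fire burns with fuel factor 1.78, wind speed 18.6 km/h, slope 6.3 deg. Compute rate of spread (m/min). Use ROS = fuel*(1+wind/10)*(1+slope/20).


Formula: ROS = fuel * (1 + wind/10) * (1 + slope/20)
Wind factor = 1 + 18.6/10 = 2.86
Slope factor = 1 + 6.3/20 = 1.315
ROS = 1.78 * 2.86 * 1.315 = 6.69 m/min

6.69


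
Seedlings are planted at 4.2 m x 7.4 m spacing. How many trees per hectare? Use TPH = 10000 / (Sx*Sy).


Formula: TPH = 10000 m^2/ha / (spacing_x * spacing_y)
Area per tree = 4.2 m * 7.4 m = 31.08 m^2
TPH = 10000 / 31.08 = 322 trees/ha

322


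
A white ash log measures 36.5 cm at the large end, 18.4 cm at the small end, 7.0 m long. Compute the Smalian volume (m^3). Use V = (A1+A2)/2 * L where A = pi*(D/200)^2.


Smalian: V = (A1 + A2)/2 * L,  A = pi*(D/200)^2
A1 = pi*(36.5/200)^2 = 0.104635 m^2
A2 = pi*(18.4/200)^2 = 0.02659 m^2
V = (0.104635+0.02659)/2*7.0 = 0.4593 m^3

0.4593


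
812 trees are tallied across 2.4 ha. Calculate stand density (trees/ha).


Formula: Stand Density = N_trees / Area_ha
Density = 812 trees / 2.4 ha
Density = 338 trees/ha

338


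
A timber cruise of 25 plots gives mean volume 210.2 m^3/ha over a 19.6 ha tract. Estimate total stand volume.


Formula: Total Volume = Mean Volume per ha * Total Area
Total Volume = 210.2 m^3/ha * 19.6 ha
Total Volume = 4120 m^3

4120


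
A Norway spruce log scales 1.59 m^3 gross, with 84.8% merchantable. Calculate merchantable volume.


Formula: MV = V_total * (merchantable_pct / 100)
Merchantable fraction = 84.8% / 100 = 0.848
MV = 1.59 m^3 * 0.848 = 1.348 m^3

1.348


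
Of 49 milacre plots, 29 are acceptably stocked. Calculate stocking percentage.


Formula: Stocking % = stocked plots / total plots * 100
Stocking = 29 / 49 * 100
Stocking = 0.5918 * 100 = 59.2%

59.2


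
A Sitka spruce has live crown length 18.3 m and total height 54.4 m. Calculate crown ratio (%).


Formula: Crown Ratio = (Crown Length / Total Height) * 100
CR = (18.3 m / 54.4 m) * 100
CR = 0.3364 * 100 = 33.6%

33.6


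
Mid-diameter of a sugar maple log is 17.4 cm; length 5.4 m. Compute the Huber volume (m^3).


Huber: V = Am * L,  Am = pi*(Dm/200)^2
Am = pi*(17.4/200)^2 = 0.023779 m^2
V = 0.023779*5.4 = 0.1284 m^3

0.1284


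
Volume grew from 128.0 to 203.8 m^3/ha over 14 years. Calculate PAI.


Formula: PAI = (V_T2 - V_T1) / (T2 - T1)
Volume increment = 203.8 - 128.0 = 75.8 m^3/ha
PAI = 75.8 / 14 = 5.41 m^3/ha/year

5.41


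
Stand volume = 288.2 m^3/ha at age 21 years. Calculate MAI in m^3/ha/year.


Formula: MAI = Total Volume / Stand Age
MAI = 288.2 m^3/ha / 21 years
MAI = 13.72 m^3/ha/year

13.72


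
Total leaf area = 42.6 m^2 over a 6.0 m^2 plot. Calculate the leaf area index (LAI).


Formula: LAI = total leaf area / ground area  (dimensionless)
LAI = 42.6 m^2 / 6.0 m^2
LAI = 7.1

7.1


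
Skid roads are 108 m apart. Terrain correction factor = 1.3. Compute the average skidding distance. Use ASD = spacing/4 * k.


Formula: ASD = (spacing / 4) * correction
Uncorrected distance = spacing / 4 = 108 / 4 = 27 m
ASD = 27 * 1.3 = 35 m

35


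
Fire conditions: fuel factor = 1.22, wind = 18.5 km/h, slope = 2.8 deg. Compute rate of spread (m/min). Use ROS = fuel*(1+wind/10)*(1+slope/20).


Formula: ROS = fuel * (1 + wind/10) * (1 + slope/20)
Wind factor = 1 + 18.5/10 = 2.85
Slope factor = 1 + 2.8/20 = 1.14
ROS = 1.22 * 2.85 * 1.14 = 3.96 m/min

3.96


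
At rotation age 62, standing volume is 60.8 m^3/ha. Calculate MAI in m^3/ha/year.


Formula: MAI = Total Volume / Stand Age
MAI = 60.8 m^3/ha / 62 years
MAI = 0.98 m^3/ha/year

0.98


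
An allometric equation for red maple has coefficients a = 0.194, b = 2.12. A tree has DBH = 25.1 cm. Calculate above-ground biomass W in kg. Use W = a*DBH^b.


Formula: W = a * DBH^b  (allometric power law)
DBH^b = 25.1^2.12 = 927.488
W = 0.194 * 927.488 = 179.9 kg

179.9


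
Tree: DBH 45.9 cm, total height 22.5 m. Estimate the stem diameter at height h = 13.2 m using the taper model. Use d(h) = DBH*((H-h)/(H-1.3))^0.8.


Taper: d(h) = DBH * ((H - h) / (H - 1.3))^0.8
Numerator = H - h = 22.5 - 13.2 = 9.3 m
Denominator = H - 1.3 = 22.5 - 1.3 = 21.2 m
Ratio = 9.3 / 21.2 = 0.43868
d = 45.9 * 0.43868^0.8 = 23.7 cm

23.7


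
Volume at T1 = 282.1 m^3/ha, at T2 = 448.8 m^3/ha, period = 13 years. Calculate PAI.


Formula: PAI = (V_T2 - V_T1) / (T2 - T1)
Volume increment = 448.8 - 282.1 = 166.7 m^3/ha
PAI = 166.7 / 13 = 12.82 m^3/ha/year

12.82


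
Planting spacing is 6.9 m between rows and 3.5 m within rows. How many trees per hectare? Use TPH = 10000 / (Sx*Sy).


Formula: TPH = 10000 m^2/ha / (spacing_x * spacing_y)
Area per tree = 6.9 m * 3.5 m = 24.15 m^2
TPH = 10000 / 24.15 = 414 trees/ha

414


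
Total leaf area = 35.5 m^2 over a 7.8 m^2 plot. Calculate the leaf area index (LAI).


Formula: LAI = total leaf area / ground area  (dimensionless)
LAI = 35.5 m^2 / 7.8 m^2
LAI = 4.55

4.55


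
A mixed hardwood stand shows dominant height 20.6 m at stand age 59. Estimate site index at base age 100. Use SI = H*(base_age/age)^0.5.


Formula: SI = H_dom * (base_age / age)^0.5
Age ratio = 100 / 59 = 1.69492
sqrt(age_ratio) = 1.30189
SI = 20.6 * 1.30189 = 26.8 m

26.8


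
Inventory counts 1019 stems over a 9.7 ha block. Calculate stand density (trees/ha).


Formula: Stand Density = N_trees / Area_ha
Density = 1019 trees / 9.7 ha
Density = 105 trees/ha

105


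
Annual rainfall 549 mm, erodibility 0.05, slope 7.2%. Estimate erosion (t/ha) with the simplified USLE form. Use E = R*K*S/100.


Formula: E = R * K * S / 100  (simplified USLE)
R * K = 549 * 0.05 = 27.45
E = 27.45 * 7.2 / 100 = 1.98 t/ha

1.98


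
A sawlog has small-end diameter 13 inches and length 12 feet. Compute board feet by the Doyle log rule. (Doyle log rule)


Doyle: BF = (D - 4)^2 * L / 16
Adjusted diameter = 13 - 4 = 9 in
(D-4)^2 = 9^2 = 81
BF = 81 * 12 / 16 = 61 BF

61


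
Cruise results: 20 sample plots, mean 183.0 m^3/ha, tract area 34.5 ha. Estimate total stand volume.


Formula: Total Volume = Mean Volume per ha * Total Area
Total Volume = 183.0 m^3/ha * 34.5 ha
Total Volume = 6314 m^3

6314


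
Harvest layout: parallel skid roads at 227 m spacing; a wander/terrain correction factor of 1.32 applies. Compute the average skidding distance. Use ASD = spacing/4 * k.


Formula: ASD = (spacing / 4) * correction
Uncorrected distance = spacing / 4 = 227 / 4 = 56.75 m
ASD = 56.75 * 1.32 = 75 m

75


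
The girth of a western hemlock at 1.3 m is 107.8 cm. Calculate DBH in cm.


Formula: DBH = C / pi
DBH = 107.8 / pi
pi = 3.14159...
DBH = 34.3 cm

34.3


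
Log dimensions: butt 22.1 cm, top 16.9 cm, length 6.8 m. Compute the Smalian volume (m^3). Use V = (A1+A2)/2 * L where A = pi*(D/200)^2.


Smalian: V = (A1 + A2)/2 * L,  A = pi*(D/200)^2
A1 = pi*(22.1/200)^2 = 0.03836 m^2
A2 = pi*(16.9/200)^2 = 0.022432 m^2
V = (0.03836+0.022432)/2*6.8 = 0.2067 m^3

0.2067


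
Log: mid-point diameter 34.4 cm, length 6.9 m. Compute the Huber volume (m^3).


Huber: V = Am * L,  Am = pi*(Dm/200)^2
Am = pi*(34.4/200)^2 = 0.092941 m^2
V = 0.092941*6.9 = 0.6413 m^3

0.6413


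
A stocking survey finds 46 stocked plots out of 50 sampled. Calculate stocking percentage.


Formula: Stocking % = stocked plots / total plots * 100
Stocking = 46 / 50 * 100
Stocking = 0.92 * 100 = 92.0%

92.0


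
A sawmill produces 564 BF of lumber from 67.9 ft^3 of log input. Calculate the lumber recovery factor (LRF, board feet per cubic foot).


Formula: LRF = Lumber Output (BF) / Log Input (ft^3)
LRF = 564 BF / 67.9 ft^3
LRF = 8.31 BF/ft^3

8.31


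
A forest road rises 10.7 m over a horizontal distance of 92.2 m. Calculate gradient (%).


Formula: Gradient = rise / run * 100
Gradient = 10.7 / 92.2 * 100 = 11.6%

11.6


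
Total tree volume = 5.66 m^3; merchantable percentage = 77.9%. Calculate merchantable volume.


Formula: MV = V_total * (merchantable_pct / 100)
Merchantable fraction = 77.9% / 100 = 0.779
MV = 5.66 m^3 * 0.779 = 4.409 m^3

4.409


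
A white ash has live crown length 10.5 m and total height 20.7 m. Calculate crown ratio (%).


Formula: Crown Ratio = (Crown Length / Total Height) * 100
CR = (10.5 m / 20.7 m) * 100
CR = 0.5072 * 100 = 50.7%

50.7


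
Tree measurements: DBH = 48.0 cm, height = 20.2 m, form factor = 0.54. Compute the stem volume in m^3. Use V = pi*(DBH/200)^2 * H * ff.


Formula: V = pi * (DBH/200)^2 * H * ff
Radius = DBH/200 = 48.0/200 = 0.24 m
Radius^2 = 0.24^2 = 0.0576 m^2
V = pi * 0.0576 * 20.2 * 0.54
V = 1.974 m^3

1.974


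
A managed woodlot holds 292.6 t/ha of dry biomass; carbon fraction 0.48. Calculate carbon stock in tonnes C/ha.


Formula: Carbon Stock = Biomass * Carbon Fraction
C = 292.6 t/ha * 0.48
C = 140.4 t C/ha

140.4


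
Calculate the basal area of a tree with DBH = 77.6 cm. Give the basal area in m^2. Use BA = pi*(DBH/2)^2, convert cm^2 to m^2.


Formula: BA = pi * (DBH/2)^2 / 10000  (cm^2 to m^2)
Radius = DBH/2 = 77.6/2 = 38.8 cm
BA = pi * 38.8^2 / 10000
   = 4729.4792 cm^2 / 10000
   = 0.4729 m^2

0.4729


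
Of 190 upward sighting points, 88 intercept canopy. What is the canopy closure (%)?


Formula: Canopy closure = covered points / total points * 100
Closure = 88 / 190 * 100
Closure = 0.4632 * 100 = 46.3%

46.3


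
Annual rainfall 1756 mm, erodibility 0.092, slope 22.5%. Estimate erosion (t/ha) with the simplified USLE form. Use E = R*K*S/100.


Formula: E = R * K * S / 100  (simplified USLE)
R * K = 1756 * 0.092 = 161.552
E = 161.552 * 22.5 / 100 = 36.35 t/ha

36.35


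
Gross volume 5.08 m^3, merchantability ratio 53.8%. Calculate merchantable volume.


Formula: MV = V_total * (merchantable_pct / 100)
Merchantable fraction = 53.8% / 100 = 0.538
MV = 5.08 m^3 * 0.538 = 2.733 m^3

2.733


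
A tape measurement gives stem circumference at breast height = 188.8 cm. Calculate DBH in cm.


Formula: DBH = C / pi
DBH = 188.8 / pi
pi = 3.14159...
DBH = 60.1 cm

60.1


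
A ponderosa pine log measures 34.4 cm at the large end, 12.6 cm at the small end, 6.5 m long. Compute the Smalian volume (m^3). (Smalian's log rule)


Smalian: V = (A1 + A2)/2 * L,  A = pi*(D/200)^2
A1 = pi*(34.4/200)^2 = 0.092941 m^2
A2 = pi*(12.6/200)^2 = 0.012469 m^2
V = (0.092941+0.012469)/2*6.5 = 0.3426 m^3

0.3426


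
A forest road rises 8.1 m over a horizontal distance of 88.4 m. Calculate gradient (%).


Formula: Gradient = rise / run * 100
Gradient = 8.1 / 88.4 * 100 = 9.2%

9.2


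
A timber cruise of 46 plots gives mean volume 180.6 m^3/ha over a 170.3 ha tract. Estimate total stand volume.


Formula: Total Volume = Mean Volume per ha * Total Area
Total Volume = 180.6 m^3/ha * 170.3 ha
Total Volume = 30756 m^3

30756


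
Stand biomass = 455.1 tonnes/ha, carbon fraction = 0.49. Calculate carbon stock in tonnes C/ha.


Formula: Carbon Stock = Biomass * Carbon Fraction
C = 455.1 t/ha * 0.49
C = 223.0 t C/ha

223.0


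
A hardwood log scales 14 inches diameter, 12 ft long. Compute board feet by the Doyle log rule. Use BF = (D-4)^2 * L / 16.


Doyle: BF = (D - 4)^2 * L / 16
Adjusted diameter = 14 - 4 = 10 in
(D-4)^2 = 10^2 = 100
BF = 100 * 12 / 16 = 75 BF

75


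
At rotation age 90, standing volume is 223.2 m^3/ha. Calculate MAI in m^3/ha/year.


Formula: MAI = Total Volume / Stand Age
MAI = 223.2 m^3/ha / 90 years
MAI = 2.48 m^3/ha/year

2.48


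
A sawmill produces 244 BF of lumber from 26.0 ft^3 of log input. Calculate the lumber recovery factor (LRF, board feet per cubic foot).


Formula: LRF = Lumber Output (BF) / Log Input (ft^3)
LRF = 244 BF / 26.0 ft^3
LRF = 9.38 BF/ft^3

9.38


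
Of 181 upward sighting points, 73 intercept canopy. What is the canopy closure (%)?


Formula: Canopy closure = covered points / total points * 100
Closure = 73 / 181 * 100
Closure = 0.4033 * 100 = 40.3%

40.3


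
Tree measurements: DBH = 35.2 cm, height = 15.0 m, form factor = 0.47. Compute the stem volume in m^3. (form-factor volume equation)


Formula: V = pi * (DBH/200)^2 * H * ff
Radius = DBH/200 = 35.2/200 = 0.176 m
Radius^2 = 0.176^2 = 0.030976 m^2
V = pi * 0.030976 * 15.0 * 0.47
V = 0.686 m^3

0.686


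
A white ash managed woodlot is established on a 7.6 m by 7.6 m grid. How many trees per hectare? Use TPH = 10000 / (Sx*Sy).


Formula: TPH = 10000 m^2/ha / (spacing_x * spacing_y)
Area per tree = 7.6 m * 7.6 m = 57.76 m^2
TPH = 10000 / 57.76 = 173 trees/ha

173


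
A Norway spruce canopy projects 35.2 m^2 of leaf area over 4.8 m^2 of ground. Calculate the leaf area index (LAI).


Formula: LAI = total leaf area / ground area  (dimensionless)
LAI = 35.2 m^2 / 4.8 m^2
LAI = 7.33

7.33


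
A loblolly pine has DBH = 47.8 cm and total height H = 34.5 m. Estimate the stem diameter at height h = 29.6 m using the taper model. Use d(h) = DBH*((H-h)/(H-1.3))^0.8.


Taper: d(h) = DBH * ((H - h) / (H - 1.3))^0.8
Numerator = H - h = 34.5 - 29.6 = 4.9 m
Denominator = H - 1.3 = 34.5 - 1.3 = 33.2 m
Ratio = 4.9 / 33.2 = 0.14759
d = 47.8 * 0.14759^0.8 = 10.3 cm

10.3


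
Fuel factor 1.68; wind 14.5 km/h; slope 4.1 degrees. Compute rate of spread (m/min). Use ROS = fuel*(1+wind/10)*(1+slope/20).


Formula: ROS = fuel * (1 + wind/10) * (1 + slope/20)
Wind factor = 1 + 14.5/10 = 2.45
Slope factor = 1 + 4.1/20 = 1.205
ROS = 1.68 * 2.45 * 1.205 = 4.96 m/min

4.96


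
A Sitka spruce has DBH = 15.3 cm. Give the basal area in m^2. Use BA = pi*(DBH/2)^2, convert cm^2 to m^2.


Formula: BA = pi * (DBH/2)^2 / 10000  (cm^2 to m^2)
Radius = DBH/2 = 15.3/2 = 7.65 cm
BA = pi * 7.65^2 / 10000
   = 183.8539 cm^2 / 10000
   = 0.0184 m^2

0.0184


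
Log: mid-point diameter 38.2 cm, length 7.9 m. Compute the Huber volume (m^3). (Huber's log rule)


Huber: V = Am * L,  Am = pi*(Dm/200)^2
Am = pi*(38.2/200)^2 = 0.114608 m^2
V = 0.114608*7.9 = 0.9054 m^3

0.9054


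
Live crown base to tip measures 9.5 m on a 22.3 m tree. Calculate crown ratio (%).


Formula: Crown Ratio = (Crown Length / Total Height) * 100
CR = (9.5 m / 22.3 m) * 100
CR = 0.426 * 100 = 42.6%

42.6


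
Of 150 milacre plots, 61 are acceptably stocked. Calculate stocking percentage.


Formula: Stocking % = stocked plots / total plots * 100
Stocking = 61 / 150 * 100
Stocking = 0.4067 * 100 = 40.7%

40.7


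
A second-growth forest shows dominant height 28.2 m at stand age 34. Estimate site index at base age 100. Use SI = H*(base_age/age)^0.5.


Formula: SI = H_dom * (base_age / age)^0.5
Age ratio = 100 / 34 = 2.94118
sqrt(age_ratio) = 1.71499
SI = 28.2 * 1.71499 = 48.4 m

48.4


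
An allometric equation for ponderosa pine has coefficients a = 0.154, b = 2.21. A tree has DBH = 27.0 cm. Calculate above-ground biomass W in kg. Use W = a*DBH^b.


Formula: W = a * DBH^b  (allometric power law)
DBH^b = 27.0^2.21 = 1456.5115
W = 0.154 * 1456.5115 = 224.3 kg

224.3


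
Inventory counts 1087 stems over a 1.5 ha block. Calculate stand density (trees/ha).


Formula: Stand Density = N_trees / Area_ha
Density = 1087 trees / 1.5 ha
Density = 725 trees/ha

725


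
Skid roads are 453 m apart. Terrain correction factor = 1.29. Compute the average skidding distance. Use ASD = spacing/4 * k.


Formula: ASD = (spacing / 4) * correction
Uncorrected distance = spacing / 4 = 453 / 4 = 113.25 m
ASD = 113.25 * 1.29 = 146 m

146


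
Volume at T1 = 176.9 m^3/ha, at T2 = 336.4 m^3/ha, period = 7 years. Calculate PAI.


Formula: PAI = (V_T2 - V_T1) / (T2 - T1)
Volume increment = 336.4 - 176.9 = 159.5 m^3/ha
PAI = 159.5 / 7 = 22.79 m^3/ha/year

22.79


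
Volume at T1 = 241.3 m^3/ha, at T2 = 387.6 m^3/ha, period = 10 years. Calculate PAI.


Formula: PAI = (V_T2 - V_T1) / (T2 - T1)
Volume increment = 387.6 - 241.3 = 146.3 m^3/ha
PAI = 146.3 / 10 = 14.63 m^3/ha/year

14.63


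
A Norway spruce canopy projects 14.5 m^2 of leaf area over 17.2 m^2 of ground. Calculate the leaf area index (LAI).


Formula: LAI = total leaf area / ground area  (dimensionless)
LAI = 14.5 m^2 / 17.2 m^2
LAI = 0.84

0.84


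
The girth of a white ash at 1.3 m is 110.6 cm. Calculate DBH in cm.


Formula: DBH = C / pi
DBH = 110.6 / pi
pi = 3.14159...
DBH = 35.2 cm

35.2


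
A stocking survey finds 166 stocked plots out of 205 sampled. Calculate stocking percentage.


Formula: Stocking % = stocked plots / total plots * 100
Stocking = 166 / 205 * 100
Stocking = 0.8098 * 100 = 81.0%

81.0


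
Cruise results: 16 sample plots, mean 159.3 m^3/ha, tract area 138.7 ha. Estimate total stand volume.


Formula: Total Volume = Mean Volume per ha * Total Area
Total Volume = 159.3 m^3/ha * 138.7 ha
Total Volume = 22095 m^3

22095


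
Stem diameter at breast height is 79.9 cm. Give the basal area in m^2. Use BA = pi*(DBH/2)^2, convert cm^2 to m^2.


Formula: BA = pi * (DBH/2)^2 / 10000  (cm^2 to m^2)
Radius = DBH/2 = 79.9/2 = 39.95 cm
BA = pi * 39.95^2 / 10000
   = 5013.9897 cm^2 / 10000
   = 0.5014 m^2

0.5014


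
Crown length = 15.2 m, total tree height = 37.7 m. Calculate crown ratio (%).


Formula: Crown Ratio = (Crown Length / Total Height) * 100
CR = (15.2 m / 37.7 m) * 100
CR = 0.4032 * 100 = 40.3%

40.3


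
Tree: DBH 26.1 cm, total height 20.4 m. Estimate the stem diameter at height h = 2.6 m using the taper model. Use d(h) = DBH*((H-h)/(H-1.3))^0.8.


Taper: d(h) = DBH * ((H - h) / (H - 1.3))^0.8
Numerator = H - h = 20.4 - 2.6 = 17.8 m
Denominator = H - 1.3 = 20.4 - 1.3 = 19.1 m
Ratio = 17.8 / 19.1 = 0.93194
d = 26.1 * 0.93194^0.8 = 24.7 cm

24.7


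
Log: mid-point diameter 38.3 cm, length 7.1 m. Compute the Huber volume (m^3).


Huber: V = Am * L,  Am = pi*(Dm/200)^2
Am = pi*(38.3/200)^2 = 0.115209 m^2
V = 0.115209*7.1 = 0.818 m^3

0.818


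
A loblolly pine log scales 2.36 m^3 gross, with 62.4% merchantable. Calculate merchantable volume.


Formula: MV = V_total * (merchantable_pct / 100)
Merchantable fraction = 62.4% / 100 = 0.624
MV = 2.36 m^3 * 0.624 = 1.473 m^3

1.473


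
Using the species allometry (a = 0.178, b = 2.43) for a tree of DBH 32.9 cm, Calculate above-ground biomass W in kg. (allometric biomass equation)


Formula: W = a * DBH^b  (allometric power law)
DBH^b = 32.9^2.43 = 4861.6762
W = 0.178 * 4861.6762 = 865.4 kg

865.4


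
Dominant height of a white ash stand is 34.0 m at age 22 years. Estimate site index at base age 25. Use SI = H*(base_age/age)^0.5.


Formula: SI = H_dom * (base_age / age)^0.5
Age ratio = 25 / 22 = 1.13636
sqrt(age_ratio) = 1.066
SI = 34.0 * 1.066 = 36.2 m

36.2


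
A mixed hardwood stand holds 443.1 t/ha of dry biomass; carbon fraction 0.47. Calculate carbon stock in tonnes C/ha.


Formula: Carbon Stock = Biomass * Carbon Fraction
C = 443.1 t/ha * 0.47
C = 208.3 t C/ha

208.3


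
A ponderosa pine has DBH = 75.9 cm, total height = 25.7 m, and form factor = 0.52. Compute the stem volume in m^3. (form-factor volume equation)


Formula: V = pi * (DBH/200)^2 * H * ff
Radius = DBH/200 = 75.9/200 = 0.3795 m
Radius^2 = 0.3795^2 = 0.14402025 m^2
V = pi * 0.14402025 * 25.7 * 0.52
V = 6.047 m^3

6.047


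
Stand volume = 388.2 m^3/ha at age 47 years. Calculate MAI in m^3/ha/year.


Formula: MAI = Total Volume / Stand Age
MAI = 388.2 m^3/ha / 47 years
MAI = 8.26 m^3/ha/year

8.26


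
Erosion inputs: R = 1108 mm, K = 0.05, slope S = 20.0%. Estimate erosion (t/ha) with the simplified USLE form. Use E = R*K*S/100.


Formula: E = R * K * S / 100  (simplified USLE)
R * K = 1108 * 0.05 = 55.4
E = 55.4 * 20.0 / 100 = 11.08 t/ha

11.08


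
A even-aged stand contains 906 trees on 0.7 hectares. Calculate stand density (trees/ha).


Formula: Stand Density = N_trees / Area_ha
Density = 906 trees / 0.7 ha
Density = 1294 trees/ha

1294


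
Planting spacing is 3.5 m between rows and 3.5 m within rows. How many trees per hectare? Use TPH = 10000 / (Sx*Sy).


Formula: TPH = 10000 m^2/ha / (spacing_x * spacing_y)
Area per tree = 3.5 m * 3.5 m = 12.25 m^2
TPH = 10000 / 12.25 = 816 trees/ha

816


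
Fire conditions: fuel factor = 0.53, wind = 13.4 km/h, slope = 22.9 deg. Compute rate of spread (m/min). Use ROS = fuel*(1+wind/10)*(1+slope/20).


Formula: ROS = fuel * (1 + wind/10) * (1 + slope/20)
Wind factor = 1 + 13.4/10 = 2.34
Slope factor = 1 + 22.9/20 = 2.145
ROS = 0.53 * 2.34 * 2.145 = 2.66 m/min

2.66


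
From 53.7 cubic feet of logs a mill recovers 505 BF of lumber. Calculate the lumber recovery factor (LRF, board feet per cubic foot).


Formula: LRF = Lumber Output (BF) / Log Input (ft^3)
LRF = 505 BF / 53.7 ft^3
LRF = 9.4 BF/ft^3

9.4


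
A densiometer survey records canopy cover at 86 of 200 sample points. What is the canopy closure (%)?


Formula: Canopy closure = covered points / total points * 100
Closure = 86 / 200 * 100
Closure = 0.43 * 100 = 43.0%

43.0


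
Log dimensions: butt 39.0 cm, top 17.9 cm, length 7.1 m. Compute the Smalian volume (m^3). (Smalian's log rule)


Smalian: V = (A1 + A2)/2 * L,  A = pi*(D/200)^2
A1 = pi*(39.0/200)^2 = 0.119459 m^2
A2 = pi*(17.9/200)^2 = 0.025165 m^2
V = (0.119459+0.025165)/2*7.1 = 0.5134 m^3

0.5134


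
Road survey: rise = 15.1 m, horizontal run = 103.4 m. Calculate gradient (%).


Formula: Gradient = rise / run * 100
Gradient = 15.1 / 103.4 * 100 = 14.6%

14.6


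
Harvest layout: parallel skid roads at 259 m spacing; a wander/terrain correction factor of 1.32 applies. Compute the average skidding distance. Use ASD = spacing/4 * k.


Formula: ASD = (spacing / 4) * correction
Uncorrected distance = spacing / 4 = 259 / 4 = 64.75 m
ASD = 64.75 * 1.32 = 85 m

85


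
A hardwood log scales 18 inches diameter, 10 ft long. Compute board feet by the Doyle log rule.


Doyle: BF = (D - 4)^2 * L / 16
Adjusted diameter = 18 - 4 = 14 in
(D-4)^2 = 14^2 = 196
BF = 196 * 10 / 16 = 123 BF

123


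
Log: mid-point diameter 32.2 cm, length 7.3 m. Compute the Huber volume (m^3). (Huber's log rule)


Huber: V = Am * L,  Am = pi*(Dm/200)^2
Am = pi*(32.2/200)^2 = 0.081433 m^2
V = 0.081433*7.3 = 0.5945 m^3

0.5945


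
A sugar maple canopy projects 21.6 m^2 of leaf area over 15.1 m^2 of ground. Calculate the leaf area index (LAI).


Formula: LAI = total leaf area / ground area  (dimensionless)
LAI = 21.6 m^2 / 15.1 m^2
LAI = 1.43

1.43


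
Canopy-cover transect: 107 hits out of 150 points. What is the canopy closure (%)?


Formula: Canopy closure = covered points / total points * 100
Closure = 107 / 150 * 100
Closure = 0.7133 * 100 = 71.3%

71.3


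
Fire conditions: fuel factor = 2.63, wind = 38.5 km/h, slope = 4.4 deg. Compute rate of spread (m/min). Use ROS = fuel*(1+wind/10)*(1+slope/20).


Formula: ROS = fuel * (1 + wind/10) * (1 + slope/20)
Wind factor = 1 + 38.5/10 = 4.85
Slope factor = 1 + 4.4/20 = 1.22
ROS = 2.63 * 4.85 * 1.22 = 15.56 m/min

15.56


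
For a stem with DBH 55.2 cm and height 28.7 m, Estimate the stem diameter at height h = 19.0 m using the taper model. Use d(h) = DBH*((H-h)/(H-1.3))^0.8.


Taper: d(h) = DBH * ((H - h) / (H - 1.3))^0.8
Numerator = H - h = 28.7 - 19.0 = 9.7 m
Denominator = H - 1.3 = 28.7 - 1.3 = 27.4 m
Ratio = 9.7 / 27.4 = 0.35401
d = 55.2 * 0.35401^0.8 = 24.1 cm

24.1


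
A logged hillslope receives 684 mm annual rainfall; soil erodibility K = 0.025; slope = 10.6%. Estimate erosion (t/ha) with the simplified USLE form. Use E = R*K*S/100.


Formula: E = R * K * S / 100  (simplified USLE)
R * K = 684 * 0.025 = 17.1
E = 17.1 * 10.6 / 100 = 1.81 t/ha

1.81


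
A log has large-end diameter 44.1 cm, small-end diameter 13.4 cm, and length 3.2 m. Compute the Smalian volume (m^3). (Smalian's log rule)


Smalian: V = (A1 + A2)/2 * L,  A = pi*(D/200)^2
A1 = pi*(44.1/200)^2 = 0.152745 m^2
A2 = pi*(13.4/200)^2 = 0.014103 m^2
V = (0.152745+0.014103)/2*3.2 = 0.267 m^3

0.267


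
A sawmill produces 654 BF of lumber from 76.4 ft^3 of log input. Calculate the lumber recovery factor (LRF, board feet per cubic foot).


Formula: LRF = Lumber Output (BF) / Log Input (ft^3)
LRF = 654 BF / 76.4 ft^3
LRF = 8.56 BF/ft^3

8.56


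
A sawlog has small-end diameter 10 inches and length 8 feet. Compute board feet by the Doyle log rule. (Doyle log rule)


Doyle: BF = (D - 4)^2 * L / 16
Adjusted diameter = 10 - 4 = 6 in
(D-4)^2 = 6^2 = 36
BF = 36 * 8 / 16 = 18 BF

18


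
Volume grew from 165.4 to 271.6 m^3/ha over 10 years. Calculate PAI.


Formula: PAI = (V_T2 - V_T1) / (T2 - T1)
Volume increment = 271.6 - 165.4 = 106.2 m^3/ha
PAI = 106.2 / 10 = 10.62 m^3/ha/year

10.62


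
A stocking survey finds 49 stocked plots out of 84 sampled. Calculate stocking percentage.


Formula: Stocking % = stocked plots / total plots * 100
Stocking = 49 / 84 * 100
Stocking = 0.5833 * 100 = 58.3%

58.3


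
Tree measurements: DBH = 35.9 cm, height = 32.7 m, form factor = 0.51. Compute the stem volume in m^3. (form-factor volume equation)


Formula: V = pi * (DBH/200)^2 * H * ff
Radius = DBH/200 = 35.9/200 = 0.1795 m
Radius^2 = 0.1795^2 = 0.03222025 m^2
V = pi * 0.03222025 * 32.7 * 0.51
V = 1.688 m^3

1.688


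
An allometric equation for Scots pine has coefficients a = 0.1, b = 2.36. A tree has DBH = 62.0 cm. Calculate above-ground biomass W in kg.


Formula: W = a * DBH^b  (allometric power law)
DBH^b = 62.0^2.36 = 16984.1723
W = 0.1 * 16984.1723 = 1698.4 kg

1698.4


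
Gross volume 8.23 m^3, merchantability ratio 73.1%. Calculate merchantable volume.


Formula: MV = V_total * (merchantable_pct / 100)
Merchantable fraction = 73.1% / 100 = 0.731
MV = 8.23 m^3 * 0.731 = 6.016 m^3

6.016


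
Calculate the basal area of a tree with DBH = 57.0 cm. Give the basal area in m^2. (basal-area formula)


Formula: BA = pi * (DBH/2)^2 / 10000  (cm^2 to m^2)
Radius = DBH/2 = 57.0/2 = 28.5 cm
BA = pi * 28.5^2 / 10000
   = 2551.7586 cm^2 / 10000
   = 0.2552 m^2

0.2552


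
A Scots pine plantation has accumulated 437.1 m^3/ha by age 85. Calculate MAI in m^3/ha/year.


Formula: MAI = Total Volume / Stand Age
MAI = 437.1 m^3/ha / 85 years
MAI = 5.14 m^3/ha/year

5.14


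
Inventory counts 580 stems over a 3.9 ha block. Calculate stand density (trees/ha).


Formula: Stand Density = N_trees / Area_ha
Density = 580 trees / 3.9 ha
Density = 149 trees/ha

149


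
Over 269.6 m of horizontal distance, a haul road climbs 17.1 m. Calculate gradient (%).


Formula: Gradient = rise / run * 100
Gradient = 17.1 / 269.6 * 100 = 6.3%

6.3


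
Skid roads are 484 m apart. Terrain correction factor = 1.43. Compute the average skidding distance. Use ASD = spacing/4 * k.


Formula: ASD = (spacing / 4) * correction
Uncorrected distance = spacing / 4 = 484 / 4 = 121 m
ASD = 121 * 1.43 = 173 m

173


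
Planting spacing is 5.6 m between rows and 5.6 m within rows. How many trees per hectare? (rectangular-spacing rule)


Formula: TPH = 10000 m^2/ha / (spacing_x * spacing_y)
Area per tree = 5.6 m * 5.6 m = 31.36 m^2
TPH = 10000 / 31.36 = 319 trees/ha

319


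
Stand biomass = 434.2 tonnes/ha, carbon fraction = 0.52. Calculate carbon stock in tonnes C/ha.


Formula: Carbon Stock = Biomass * Carbon Fraction
C = 434.2 t/ha * 0.52
C = 225.8 t C/ha

225.8


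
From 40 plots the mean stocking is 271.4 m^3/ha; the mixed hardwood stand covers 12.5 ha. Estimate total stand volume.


Formula: Total Volume = Mean Volume per ha * Total Area
Total Volume = 271.4 m^3/ha * 12.5 ha
Total Volume = 3393 m^3

3393


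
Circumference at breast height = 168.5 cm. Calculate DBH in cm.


Formula: DBH = C / pi
DBH = 168.5 / pi
pi = 3.14159...
DBH = 53.6 cm

53.6


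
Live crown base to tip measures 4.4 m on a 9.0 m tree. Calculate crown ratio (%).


Formula: Crown Ratio = (Crown Length / Total Height) * 100
CR = (4.4 m / 9.0 m) * 100
CR = 0.4889 * 100 = 48.9%

48.9


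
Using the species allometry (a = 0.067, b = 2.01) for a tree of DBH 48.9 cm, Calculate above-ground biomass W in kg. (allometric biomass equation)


Formula: W = a * DBH^b  (allometric power law)
DBH^b = 48.9^2.01 = 2486.0554
W = 0.067 * 2486.0554 = 166.6 kg

166.6


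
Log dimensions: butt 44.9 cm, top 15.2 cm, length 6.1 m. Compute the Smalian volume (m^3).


Smalian: V = (A1 + A2)/2 * L,  A = pi*(D/200)^2
A1 = pi*(44.9/200)^2 = 0.158337 m^2
A2 = pi*(15.2/200)^2 = 0.018146 m^2
V = (0.158337+0.018146)/2*6.1 = 0.5383 m^3

0.5383


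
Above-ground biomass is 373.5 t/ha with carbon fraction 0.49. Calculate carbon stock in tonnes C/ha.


Formula: Carbon Stock = Biomass * Carbon Fraction
C = 373.5 t/ha * 0.49
C = 183.0 t C/ha

183.0


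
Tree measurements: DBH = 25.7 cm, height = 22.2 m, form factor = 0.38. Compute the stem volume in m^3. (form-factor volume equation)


Formula: V = pi * (DBH/200)^2 * H * ff
Radius = DBH/200 = 25.7/200 = 0.1285 m
Radius^2 = 0.1285^2 = 0.01651225 m^2
V = pi * 0.01651225 * 22.2 * 0.38
V = 0.438 m^3

0.438


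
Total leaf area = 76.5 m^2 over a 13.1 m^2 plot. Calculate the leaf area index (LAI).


Formula: LAI = total leaf area / ground area  (dimensionless)
LAI = 76.5 m^2 / 13.1 m^2
LAI = 5.84

5.84


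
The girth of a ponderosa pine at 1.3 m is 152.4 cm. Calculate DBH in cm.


Formula: DBH = C / pi
DBH = 152.4 / pi
pi = 3.14159...
DBH = 48.5 cm

48.5


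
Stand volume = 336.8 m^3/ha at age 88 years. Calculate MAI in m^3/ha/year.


Formula: MAI = Total Volume / Stand Age
MAI = 336.8 m^3/ha / 88 years
MAI = 3.83 m^3/ha/year

3.83


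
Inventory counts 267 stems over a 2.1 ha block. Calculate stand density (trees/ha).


Formula: Stand Density = N_trees / Area_ha
Density = 267 trees / 2.1 ha
Density = 127 trees/ha

127


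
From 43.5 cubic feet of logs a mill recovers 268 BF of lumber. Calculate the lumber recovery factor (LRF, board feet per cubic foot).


Formula: LRF = Lumber Output (BF) / Log Input (ft^3)
LRF = 268 BF / 43.5 ft^3
LRF = 6.16 BF/ft^3

6.16


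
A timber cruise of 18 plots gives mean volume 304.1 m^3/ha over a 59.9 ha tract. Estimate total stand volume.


Formula: Total Volume = Mean Volume per ha * Total Area
Total Volume = 304.1 m^3/ha * 59.9 ha
Total Volume = 18216 m^3

18216


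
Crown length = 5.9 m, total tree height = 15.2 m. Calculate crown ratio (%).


Formula: Crown Ratio = (Crown Length / Total Height) * 100
CR = (5.9 m / 15.2 m) * 100
CR = 0.3882 * 100 = 38.8%

38.8


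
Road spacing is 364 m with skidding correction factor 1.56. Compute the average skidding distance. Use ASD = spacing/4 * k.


Formula: ASD = (spacing / 4) * correction
Uncorrected distance = spacing / 4 = 364 / 4 = 91 m
ASD = 91 * 1.56 = 142 m

142


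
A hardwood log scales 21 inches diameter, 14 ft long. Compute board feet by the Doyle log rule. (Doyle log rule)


Doyle: BF = (D - 4)^2 * L / 16
Adjusted diameter = 21 - 4 = 17 in
(D-4)^2 = 17^2 = 289
BF = 289 * 14 / 16 = 253 BF

253
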